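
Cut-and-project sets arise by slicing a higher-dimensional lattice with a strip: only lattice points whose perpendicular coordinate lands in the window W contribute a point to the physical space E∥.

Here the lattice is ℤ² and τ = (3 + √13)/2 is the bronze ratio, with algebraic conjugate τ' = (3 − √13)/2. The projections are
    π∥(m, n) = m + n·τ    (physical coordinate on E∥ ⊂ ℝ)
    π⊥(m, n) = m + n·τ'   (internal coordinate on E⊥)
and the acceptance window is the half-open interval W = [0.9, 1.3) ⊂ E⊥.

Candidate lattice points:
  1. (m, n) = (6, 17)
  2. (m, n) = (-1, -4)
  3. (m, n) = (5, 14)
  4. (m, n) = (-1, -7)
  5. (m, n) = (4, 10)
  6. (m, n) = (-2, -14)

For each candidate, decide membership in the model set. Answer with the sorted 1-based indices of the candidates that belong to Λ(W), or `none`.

Compute τ' = (3−√13)/2 = -0.3028, so π⊥(m,n) = m -0.3028·n.
candidate 1: (m,n)=(6,17) → π∥ = 6+17·τ ≈ 62.1472, π⊥ = 6+17·τ' ≈ 0.8528 ∉ [0.9, 1.3) ⇒ out
candidate 2: (m,n)=(-1,-4) → π∥ = -1-4·τ ≈ -14.2111, π⊥ = -1-4·τ' ≈ 0.2111 ∉ [0.9, 1.3) ⇒ out
candidate 3: (m,n)=(5,14) → π∥ = 5+14·τ ≈ 51.2389, π⊥ = 5+14·τ' ≈ 0.7611 ∉ [0.9, 1.3) ⇒ out
candidate 4: (m,n)=(-1,-7) → π∥ = -1-7·τ ≈ -24.1194, π⊥ = -1-7·τ' ≈ 1.1194 ∈ [0.9, 1.3) ⇒ IN Λ
candidate 5: (m,n)=(4,10) → π∥ = 4+10·τ ≈ 37.0278, π⊥ = 4+10·τ' ≈ 0.9722 ∈ [0.9, 1.3) ⇒ IN Λ
candidate 6: (m,n)=(-2,-14) → π∥ = -2-14·τ ≈ -48.2389, π⊥ = -2-14·τ' ≈ 2.2389 ∉ [0.9, 1.3) ⇒ out

4, 5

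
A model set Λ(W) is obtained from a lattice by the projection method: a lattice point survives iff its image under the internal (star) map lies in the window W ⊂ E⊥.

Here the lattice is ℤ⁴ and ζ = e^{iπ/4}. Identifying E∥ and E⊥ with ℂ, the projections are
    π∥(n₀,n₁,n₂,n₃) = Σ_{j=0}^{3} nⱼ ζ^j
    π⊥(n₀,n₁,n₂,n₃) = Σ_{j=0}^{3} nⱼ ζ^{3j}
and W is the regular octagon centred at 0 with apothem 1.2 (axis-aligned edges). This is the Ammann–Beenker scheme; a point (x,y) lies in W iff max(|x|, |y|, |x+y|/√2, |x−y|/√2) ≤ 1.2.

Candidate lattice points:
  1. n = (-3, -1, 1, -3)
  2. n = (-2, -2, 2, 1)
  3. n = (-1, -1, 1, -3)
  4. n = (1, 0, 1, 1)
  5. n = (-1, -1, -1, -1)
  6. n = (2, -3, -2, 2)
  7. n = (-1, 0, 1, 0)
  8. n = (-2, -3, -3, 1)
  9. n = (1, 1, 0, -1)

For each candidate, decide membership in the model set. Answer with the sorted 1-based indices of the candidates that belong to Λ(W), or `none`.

5, 9

π⊥(n) = n₀ + n₁ζ³ + n₂ζ⁶ + n₃ζ⁹ where ζ = e^{iπ/4}.
#1 (-3, -1, 1, -3): internal (-4.41421, -3.82843); octagon support 5.82843 vs apothem 1.2 → ∉ W
#2 (-2, -2, 2, 1): internal (0.12132, -2.70711); octagon support 2.70711 vs apothem 1.2 → ∉ W
#3 (-1, -1, 1, -3): internal (-2.41421, -3.82843); octagon support 4.41421 vs apothem 1.2 → ∉ W
#4 (1, 0, 1, 1): internal (1.70711, -0.29289); octagon support 1.70711 vs apothem 1.2 → ∉ W
#5 (-1, -1, -1, -1): internal (-1.00000, -0.41421); octagon support 1.00000 vs apothem 1.2 → ∈ W
#6 (2, -3, -2, 2): internal (5.53553, 1.29289); octagon support 5.53553 vs apothem 1.2 → ∉ W
#7 (-1, 0, 1, 0): internal (-1.00000, -1.00000); octagon support 1.41421 vs apothem 1.2 → ∉ W
#8 (-2, -3, -3, 1): internal (0.82843, 1.58579); octagon support 1.70711 vs apothem 1.2 → ∉ W
#9 (1, 1, 0, -1): internal (-0.41421, 0.00000); octagon support 0.41421 vs apothem 1.2 → ∈ W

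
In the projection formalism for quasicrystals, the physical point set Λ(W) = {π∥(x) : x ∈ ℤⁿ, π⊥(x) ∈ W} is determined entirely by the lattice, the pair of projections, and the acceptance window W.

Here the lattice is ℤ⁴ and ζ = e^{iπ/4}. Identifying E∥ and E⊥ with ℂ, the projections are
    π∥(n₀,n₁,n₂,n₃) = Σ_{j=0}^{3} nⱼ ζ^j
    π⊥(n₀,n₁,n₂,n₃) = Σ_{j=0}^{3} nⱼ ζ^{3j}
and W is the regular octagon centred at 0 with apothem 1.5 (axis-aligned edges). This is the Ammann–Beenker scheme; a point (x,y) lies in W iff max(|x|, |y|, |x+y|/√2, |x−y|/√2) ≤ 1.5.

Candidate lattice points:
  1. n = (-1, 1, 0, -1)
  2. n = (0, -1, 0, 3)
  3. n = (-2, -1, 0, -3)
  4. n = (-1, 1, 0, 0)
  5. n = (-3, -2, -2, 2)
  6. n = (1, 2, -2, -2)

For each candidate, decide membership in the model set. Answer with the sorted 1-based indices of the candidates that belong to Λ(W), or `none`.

With ζ = e^{iπ/4} the internal vectors are ζ^0,ζ^3,ζ^6,ζ^9.
candidate 1: n = (-1, 1, 0, -1) → π⊥ ≈ (-2.4142, +0.0000); max(|x|,|y|,|x±y|/√2) = 2.4142 > 1.5 ⇒ ∉ W
candidate 2: n = (0, -1, 0, 3) → π⊥ ≈ (+2.8284, +1.4142); max(|x|,|y|,|x±y|/√2) = 3.0000 > 1.5 ⇒ ∉ W
candidate 3: n = (-2, -1, 0, -3) → π⊥ ≈ (-3.4142, -2.8284); max(|x|,|y|,|x±y|/√2) = 4.4142 > 1.5 ⇒ ∉ W
candidate 4: n = (-1, 1, 0, 0) → π⊥ ≈ (-1.7071, +0.7071); max(|x|,|y|,|x±y|/√2) = 1.7071 > 1.5 ⇒ ∉ W
candidate 5: n = (-3, -2, -2, 2) → π⊥ ≈ (-0.1716, +2.0000); max(|x|,|y|,|x±y|/√2) = 2.0000 > 1.5 ⇒ ∉ W
candidate 6: n = (1, 2, -2, -2) → π⊥ ≈ (-1.8284, +2.0000); max(|x|,|y|,|x±y|/√2) = 2.7071 > 1.5 ⇒ ∉ W

none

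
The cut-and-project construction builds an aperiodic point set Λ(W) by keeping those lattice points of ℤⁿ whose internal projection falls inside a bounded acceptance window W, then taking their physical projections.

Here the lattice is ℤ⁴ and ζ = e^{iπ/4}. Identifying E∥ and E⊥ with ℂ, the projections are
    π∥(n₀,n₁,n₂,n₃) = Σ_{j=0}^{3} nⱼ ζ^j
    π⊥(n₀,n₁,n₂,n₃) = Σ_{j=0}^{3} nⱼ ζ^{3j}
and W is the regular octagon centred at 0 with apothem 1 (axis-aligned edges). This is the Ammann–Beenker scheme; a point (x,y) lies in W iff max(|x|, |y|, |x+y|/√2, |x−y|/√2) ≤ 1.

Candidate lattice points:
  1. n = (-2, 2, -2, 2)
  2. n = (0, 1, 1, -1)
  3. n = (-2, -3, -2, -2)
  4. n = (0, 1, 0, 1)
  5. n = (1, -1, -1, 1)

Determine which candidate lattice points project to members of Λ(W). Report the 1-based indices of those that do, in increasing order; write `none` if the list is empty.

With ζ = e^{iπ/4} the internal vectors are ζ^0,ζ^3,ζ^6,ζ^9.
#1 (-2, 2, -2, 2): internal (-2.000000, 4.828427); octagon support 4.828427 vs apothem 1 → ∉ W
#2 (0, 1, 1, -1): internal (-1.414214, -1.000000); octagon support 1.707107 vs apothem 1 → ∉ W
#3 (-2, -3, -2, -2): internal (-1.292893, -1.535534); octagon support 2.000000 vs apothem 1 → ∉ W
#4 (0, 1, 0, 1): internal (0.000000, 1.414214); octagon support 1.414214 vs apothem 1 → ∉ W
#5 (1, -1, -1, 1): internal (2.414214, 1.000000); octagon support 2.414214 vs apothem 1 → ∉ W

none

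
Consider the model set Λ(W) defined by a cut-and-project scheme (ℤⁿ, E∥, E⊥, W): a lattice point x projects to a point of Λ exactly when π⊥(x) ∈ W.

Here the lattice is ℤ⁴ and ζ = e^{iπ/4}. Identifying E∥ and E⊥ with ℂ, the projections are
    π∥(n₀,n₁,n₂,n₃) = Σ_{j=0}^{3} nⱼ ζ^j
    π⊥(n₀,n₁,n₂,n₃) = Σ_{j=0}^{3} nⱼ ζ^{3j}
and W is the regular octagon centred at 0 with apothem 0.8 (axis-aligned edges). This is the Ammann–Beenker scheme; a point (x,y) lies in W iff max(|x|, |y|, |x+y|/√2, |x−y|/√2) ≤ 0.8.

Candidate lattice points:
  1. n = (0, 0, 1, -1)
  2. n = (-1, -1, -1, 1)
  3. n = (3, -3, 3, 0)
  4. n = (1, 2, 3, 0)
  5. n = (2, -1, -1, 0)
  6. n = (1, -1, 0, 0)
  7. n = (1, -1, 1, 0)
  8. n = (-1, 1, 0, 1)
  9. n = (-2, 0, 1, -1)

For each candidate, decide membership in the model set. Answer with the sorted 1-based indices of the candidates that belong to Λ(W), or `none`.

none

With ζ = e^{iπ/4} the internal vectors are ζ^0,ζ^3,ζ^6,ζ^9.
candidate 1: n = (0, 0, 1, -1) → π⊥ ≈ (-0.70711, -1.70711); max(|x|,|y|,|x±y|/√2) = 1.70711 > 0.8 ⇒ ∉ W
candidate 2: n = (-1, -1, -1, 1) → π⊥ ≈ (+0.41421, +1.00000); max(|x|,|y|,|x±y|/√2) = 1.00000 > 0.8 ⇒ ∉ W
candidate 3: n = (3, -3, 3, 0) → π⊥ ≈ (+5.12132, -5.12132); max(|x|,|y|,|x±y|/√2) = 7.24264 > 0.8 ⇒ ∉ W
candidate 4: n = (1, 2, 3, 0) → π⊥ ≈ (-0.41421, -1.58579); max(|x|,|y|,|x±y|/√2) = 1.58579 > 0.8 ⇒ ∉ W
candidate 5: n = (2, -1, -1, 0) → π⊥ ≈ (+2.70711, +0.29289); max(|x|,|y|,|x±y|/√2) = 2.70711 > 0.8 ⇒ ∉ W
candidate 6: n = (1, -1, 0, 0) → π⊥ ≈ (+1.70711, -0.70711); max(|x|,|y|,|x±y|/√2) = 1.70711 > 0.8 ⇒ ∉ W
candidate 7: n = (1, -1, 1, 0) → π⊥ ≈ (+1.70711, -1.70711); max(|x|,|y|,|x±y|/√2) = 2.41421 > 0.8 ⇒ ∉ W
candidate 8: n = (-1, 1, 0, 1) → π⊥ ≈ (-1.00000, +1.41421); max(|x|,|y|,|x±y|/√2) = 1.70711 > 0.8 ⇒ ∉ W
candidate 9: n = (-2, 0, 1, -1) → π⊥ ≈ (-2.70711, -1.70711); max(|x|,|y|,|x±y|/√2) = 3.12132 > 0.8 ⇒ ∉ W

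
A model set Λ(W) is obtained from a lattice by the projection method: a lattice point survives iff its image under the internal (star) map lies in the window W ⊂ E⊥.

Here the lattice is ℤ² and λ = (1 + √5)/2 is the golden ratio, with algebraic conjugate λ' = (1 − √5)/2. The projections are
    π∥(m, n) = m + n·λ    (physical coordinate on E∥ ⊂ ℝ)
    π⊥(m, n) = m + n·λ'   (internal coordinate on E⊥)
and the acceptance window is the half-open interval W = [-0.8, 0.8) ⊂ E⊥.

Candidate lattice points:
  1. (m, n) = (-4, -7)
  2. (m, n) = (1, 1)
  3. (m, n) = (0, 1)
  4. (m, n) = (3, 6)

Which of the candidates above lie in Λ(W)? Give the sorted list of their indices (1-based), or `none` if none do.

Numerically λ ≈ 1.618034 and λ' = −1/λ ≈ -0.618034.
candidate 1: (m,n)=(-4,-7) → π∥ = -4-7·λ ≈ -15.326238, π⊥ = -4-7·λ' ≈ 0.326238 ∈ [-0.8, 0.8) ⇒ IN Λ
candidate 2: (m,n)=(1,1) → π∥ = 1+1·λ ≈ 2.618034, π⊥ = 1+1·λ' ≈ 0.381966 ∈ [-0.8, 0.8) ⇒ IN Λ
candidate 3: (m,n)=(0,1) → π∥ = 0+1·λ ≈ 1.618034, π⊥ = 0+1·λ' ≈ -0.618034 ∈ [-0.8, 0.8) ⇒ IN Λ
candidate 4: (m,n)=(3,6) → π∥ = 3+6·λ ≈ 12.708204, π⊥ = 3+6·λ' ≈ -0.708204 ∈ [-0.8, 0.8) ⇒ IN Λ

1, 2, 3, 4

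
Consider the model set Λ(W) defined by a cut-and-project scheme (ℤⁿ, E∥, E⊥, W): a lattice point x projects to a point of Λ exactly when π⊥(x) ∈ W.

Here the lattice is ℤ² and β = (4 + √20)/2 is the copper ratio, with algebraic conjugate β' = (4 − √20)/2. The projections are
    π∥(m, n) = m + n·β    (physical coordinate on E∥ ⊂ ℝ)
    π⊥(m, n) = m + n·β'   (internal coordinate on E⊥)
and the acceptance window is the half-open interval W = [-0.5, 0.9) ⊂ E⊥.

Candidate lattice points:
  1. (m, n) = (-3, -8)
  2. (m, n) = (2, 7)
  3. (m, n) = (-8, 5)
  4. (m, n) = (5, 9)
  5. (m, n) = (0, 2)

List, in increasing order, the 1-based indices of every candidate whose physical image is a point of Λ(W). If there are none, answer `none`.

2, 5

Numerically β ≈ 4.23607 and β' = −1/β ≈ -0.23607.
[1] lift (-3,-8): star map gives -1.11146; window check -0.5 ≤ -1.11146 < 0.9 is false → out
[2] lift (2,7): star map gives 0.34752; window check -0.5 ≤ 0.34752 < 0.9 is true → IN Λ
[3] lift (-8,5): star map gives -9.18034; window check -0.5 ≤ -9.18034 < 0.9 is false → out
[4] lift (5,9): star map gives 2.87539; window check -0.5 ≤ 2.87539 < 0.9 is false → out
[5] lift (0,2): star map gives -0.47214; window check -0.5 ≤ -0.47214 < 0.9 is true → IN Λ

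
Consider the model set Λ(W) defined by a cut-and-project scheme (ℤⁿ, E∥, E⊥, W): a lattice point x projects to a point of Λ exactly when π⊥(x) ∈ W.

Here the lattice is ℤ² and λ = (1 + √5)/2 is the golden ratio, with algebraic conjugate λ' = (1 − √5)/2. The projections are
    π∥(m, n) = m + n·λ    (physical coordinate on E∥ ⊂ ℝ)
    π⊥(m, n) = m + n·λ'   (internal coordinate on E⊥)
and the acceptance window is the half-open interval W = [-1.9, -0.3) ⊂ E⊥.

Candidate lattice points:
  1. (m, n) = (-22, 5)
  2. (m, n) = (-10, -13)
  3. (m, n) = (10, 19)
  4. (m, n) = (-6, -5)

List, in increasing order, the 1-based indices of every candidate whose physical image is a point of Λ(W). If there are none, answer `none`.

Numerically λ ≈ 1.6180 and λ' = −1/λ ≈ -0.6180.
#1 (-22,5): internal coord -22 + (5)·λ' = -25.0902; -25.0902 ∉ [-1.9, -0.3) → out
#2 (-10,-13): internal coord -10 + (-13)·λ' = -1.9656; -1.9656 ∉ [-1.9, -0.3) → out
#3 (10,19): internal coord 10 + (19)·λ' = -1.7426; -1.7426 ∈ [-1.9, -0.3) → IN Λ
#4 (-6,-5): internal coord -6 + (-5)·λ' = -2.9098; -2.9098 ∉ [-1.9, -0.3) → out

3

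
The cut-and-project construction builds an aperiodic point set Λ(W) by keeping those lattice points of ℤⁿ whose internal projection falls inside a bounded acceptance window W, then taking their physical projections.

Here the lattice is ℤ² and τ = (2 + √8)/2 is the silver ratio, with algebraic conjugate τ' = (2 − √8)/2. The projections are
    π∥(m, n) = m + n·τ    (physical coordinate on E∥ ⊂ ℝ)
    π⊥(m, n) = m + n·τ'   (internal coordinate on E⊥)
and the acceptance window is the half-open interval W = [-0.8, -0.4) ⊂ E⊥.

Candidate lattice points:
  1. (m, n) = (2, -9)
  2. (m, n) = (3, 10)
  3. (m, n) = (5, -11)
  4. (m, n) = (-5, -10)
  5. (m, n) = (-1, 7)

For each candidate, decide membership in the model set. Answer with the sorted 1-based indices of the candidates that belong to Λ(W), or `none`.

none

Numerically τ ≈ 2.414214 and τ' = −1/τ ≈ -0.414214.
[1] lift (2,-9): star map gives 5.727922; window check -0.8 ≤ 5.727922 < -0.4 is false → out
[2] lift (3,10): star map gives -1.142136; window check -0.8 ≤ -1.142136 < -0.4 is false → out
[3] lift (5,-11): star map gives 9.556349; window check -0.8 ≤ 9.556349 < -0.4 is false → out
[4] lift (-5,-10): star map gives -0.857864; window check -0.8 ≤ -0.857864 < -0.4 is false → out
[5] lift (-1,7): star map gives -3.899495; window check -0.8 ≤ -3.899495 < -0.4 is false → out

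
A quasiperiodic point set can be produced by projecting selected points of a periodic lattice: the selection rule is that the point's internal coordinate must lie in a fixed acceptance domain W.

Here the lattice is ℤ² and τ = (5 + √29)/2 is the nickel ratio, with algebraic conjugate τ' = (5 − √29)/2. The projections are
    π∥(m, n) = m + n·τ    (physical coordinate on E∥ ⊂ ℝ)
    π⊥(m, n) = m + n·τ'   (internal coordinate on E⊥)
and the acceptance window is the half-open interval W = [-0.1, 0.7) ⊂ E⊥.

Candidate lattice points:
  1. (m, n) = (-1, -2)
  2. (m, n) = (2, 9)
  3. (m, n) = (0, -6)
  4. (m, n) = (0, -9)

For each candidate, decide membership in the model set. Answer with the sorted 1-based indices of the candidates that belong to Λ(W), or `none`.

τ' = (5−√29)/2 ≈ -0.192582.
#1 (-1,-2): internal coord -1 + (-2)·τ' = -0.614835; -0.614835 ∉ [-0.1, 0.7) → out
#2 (2,9): internal coord 2 + (9)·τ' = +0.266758; +0.266758 ∈ [-0.1, 0.7) → IN Λ
#3 (0,-6): internal coord 0 + (-6)·τ' = +1.155494; +1.155494 ∉ [-0.1, 0.7) → out
#4 (0,-9): internal coord 0 + (-9)·τ' = +1.733242; +1.733242 ∉ [-0.1, 0.7) → out

2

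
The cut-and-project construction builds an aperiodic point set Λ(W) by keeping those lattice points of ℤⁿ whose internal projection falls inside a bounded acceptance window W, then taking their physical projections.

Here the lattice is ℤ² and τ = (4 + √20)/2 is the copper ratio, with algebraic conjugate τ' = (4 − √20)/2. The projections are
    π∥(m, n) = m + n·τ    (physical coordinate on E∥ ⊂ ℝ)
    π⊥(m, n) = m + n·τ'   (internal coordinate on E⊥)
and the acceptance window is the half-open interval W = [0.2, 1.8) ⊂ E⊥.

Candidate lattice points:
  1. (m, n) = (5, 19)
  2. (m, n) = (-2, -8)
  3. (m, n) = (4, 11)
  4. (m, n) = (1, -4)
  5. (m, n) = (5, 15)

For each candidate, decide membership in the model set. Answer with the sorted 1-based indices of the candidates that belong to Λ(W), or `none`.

1, 3, 5

τ' = (4−√20)/2 ≈ -0.2361.
candidate 1: (m,n)=(5,19) → π∥ = 5+19·τ ≈ 85.4853, π⊥ = 5+19·τ' ≈ 0.5147 ∈ [0.2, 1.8) ⇒ IN Λ
candidate 2: (m,n)=(-2,-8) → π∥ = -2-8·τ ≈ -35.8885, π⊥ = -2-8·τ' ≈ -0.1115 ∉ [0.2, 1.8) ⇒ out
candidate 3: (m,n)=(4,11) → π∥ = 4+11·τ ≈ 50.5967, π⊥ = 4+11·τ' ≈ 1.4033 ∈ [0.2, 1.8) ⇒ IN Λ
candidate 4: (m,n)=(1,-4) → π∥ = 1-4·τ ≈ -15.9443, π⊥ = 1-4·τ' ≈ 1.9443 ∉ [0.2, 1.8) ⇒ out
candidate 5: (m,n)=(5,15) → π∥ = 5+15·τ ≈ 68.5410, π⊥ = 5+15·τ' ≈ 1.4590 ∈ [0.2, 1.8) ⇒ IN Λ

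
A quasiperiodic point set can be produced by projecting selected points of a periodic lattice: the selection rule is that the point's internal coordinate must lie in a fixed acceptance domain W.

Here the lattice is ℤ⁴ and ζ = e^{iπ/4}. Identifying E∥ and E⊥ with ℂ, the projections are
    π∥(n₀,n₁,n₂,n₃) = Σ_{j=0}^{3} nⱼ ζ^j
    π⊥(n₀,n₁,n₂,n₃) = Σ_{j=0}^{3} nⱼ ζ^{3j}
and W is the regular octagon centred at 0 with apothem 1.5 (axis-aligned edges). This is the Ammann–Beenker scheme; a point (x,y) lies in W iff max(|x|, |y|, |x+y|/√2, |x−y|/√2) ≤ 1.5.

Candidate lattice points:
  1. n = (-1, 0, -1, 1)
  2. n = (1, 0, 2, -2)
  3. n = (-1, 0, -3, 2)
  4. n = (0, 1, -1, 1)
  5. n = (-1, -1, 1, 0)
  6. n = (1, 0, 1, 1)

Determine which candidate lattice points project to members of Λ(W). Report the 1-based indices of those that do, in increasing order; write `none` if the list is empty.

With ζ = e^{iπ/4} the internal vectors are ζ^0,ζ^3,ζ^6,ζ^9.
#1 (-1, 0, -1, 1): internal (-0.2929, 1.7071); octagon support 1.7071 vs apothem 1.5 → ∉ W
#2 (1, 0, 2, -2): internal (-0.4142, -3.4142); octagon support 3.4142 vs apothem 1.5 → ∉ W
#3 (-1, 0, -3, 2): internal (0.4142, 4.4142); octagon support 4.4142 vs apothem 1.5 → ∉ W
#4 (0, 1, -1, 1): internal (0.0000, 2.4142); octagon support 2.4142 vs apothem 1.5 → ∉ W
#5 (-1, -1, 1, 0): internal (-0.2929, -1.7071); octagon support 1.7071 vs apothem 1.5 → ∉ W
#6 (1, 0, 1, 1): internal (1.7071, -0.2929); octagon support 1.7071 vs apothem 1.5 → ∉ W

none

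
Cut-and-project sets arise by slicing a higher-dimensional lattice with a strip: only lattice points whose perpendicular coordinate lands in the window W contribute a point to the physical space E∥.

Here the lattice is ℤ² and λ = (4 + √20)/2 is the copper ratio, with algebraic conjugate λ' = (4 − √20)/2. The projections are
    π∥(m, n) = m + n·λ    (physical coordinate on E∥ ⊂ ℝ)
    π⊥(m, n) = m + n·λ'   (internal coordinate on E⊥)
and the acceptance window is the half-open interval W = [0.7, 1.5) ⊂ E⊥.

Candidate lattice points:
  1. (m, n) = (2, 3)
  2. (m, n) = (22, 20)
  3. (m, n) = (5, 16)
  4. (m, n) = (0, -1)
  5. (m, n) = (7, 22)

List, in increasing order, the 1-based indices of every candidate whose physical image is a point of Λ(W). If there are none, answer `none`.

λ' = (4−√20)/2 ≈ -0.236068.
[1] lift (2,3): star map gives 1.291796; window check 0.7 ≤ 1.291796 < 1.5 is true → IN Λ
[2] lift (22,20): star map gives 17.278640; window check 0.7 ≤ 17.278640 < 1.5 is false → out
[3] lift (5,16): star map gives 1.222912; window check 0.7 ≤ 1.222912 < 1.5 is true → IN Λ
[4] lift (0,-1): star map gives 0.236068; window check 0.7 ≤ 0.236068 < 1.5 is false → out
[5] lift (7,22): star map gives 1.806504; window check 0.7 ≤ 1.806504 < 1.5 is false → out

1, 3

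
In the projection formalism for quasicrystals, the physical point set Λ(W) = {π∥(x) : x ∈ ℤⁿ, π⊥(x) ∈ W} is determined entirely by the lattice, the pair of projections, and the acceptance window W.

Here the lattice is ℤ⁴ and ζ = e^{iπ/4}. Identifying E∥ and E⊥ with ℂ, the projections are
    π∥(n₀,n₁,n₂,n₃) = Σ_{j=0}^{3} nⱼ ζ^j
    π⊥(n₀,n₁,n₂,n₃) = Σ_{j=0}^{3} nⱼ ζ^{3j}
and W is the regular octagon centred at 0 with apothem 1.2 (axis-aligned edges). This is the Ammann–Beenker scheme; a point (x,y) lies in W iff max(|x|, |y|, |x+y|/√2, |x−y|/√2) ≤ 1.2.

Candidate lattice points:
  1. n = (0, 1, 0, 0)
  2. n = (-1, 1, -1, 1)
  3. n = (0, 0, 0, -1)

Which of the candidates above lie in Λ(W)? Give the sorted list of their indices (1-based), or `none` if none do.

π⊥(n) = n₀ + n₁ζ³ + n₂ζ⁶ + n₃ζ⁹ where ζ = e^{iπ/4}.
candidate 1: n = (0, 1, 0, 0) → π⊥ ≈ (-0.707107, +0.707107); max(|x|,|y|,|x±y|/√2) = 1.000000 ≤ 1.2 ⇒ ∈ W
candidate 2: n = (-1, 1, -1, 1) → π⊥ ≈ (-1.000000, +2.414214); max(|x|,|y|,|x±y|/√2) = 2.414214 > 1.2 ⇒ ∉ W
candidate 3: n = (0, 0, 0, -1) → π⊥ ≈ (-0.707107, -0.707107); max(|x|,|y|,|x±y|/√2) = 1.000000 ≤ 1.2 ⇒ ∈ W

1, 3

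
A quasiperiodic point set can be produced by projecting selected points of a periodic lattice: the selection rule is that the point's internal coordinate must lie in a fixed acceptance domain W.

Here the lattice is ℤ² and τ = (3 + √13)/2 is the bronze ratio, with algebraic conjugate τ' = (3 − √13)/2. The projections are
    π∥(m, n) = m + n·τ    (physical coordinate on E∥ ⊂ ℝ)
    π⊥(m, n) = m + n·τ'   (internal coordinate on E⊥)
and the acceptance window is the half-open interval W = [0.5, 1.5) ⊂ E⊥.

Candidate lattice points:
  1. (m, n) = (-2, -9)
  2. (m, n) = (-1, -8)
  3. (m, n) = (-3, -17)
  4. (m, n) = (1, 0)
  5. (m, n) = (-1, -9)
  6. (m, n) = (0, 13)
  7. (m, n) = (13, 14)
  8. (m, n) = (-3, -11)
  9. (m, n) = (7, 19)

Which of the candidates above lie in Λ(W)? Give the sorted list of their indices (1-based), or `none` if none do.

1, 2, 4, 9

Compute τ' = (3−√13)/2 = -0.302776, so π⊥(m,n) = m -0.302776·n.
#1 (-2,-9): internal coord -2 + (-9)·τ' = +0.724981; +0.724981 ∈ [0.5, 1.5) → IN Λ
#2 (-1,-8): internal coord -1 + (-8)·τ' = +1.422205; +1.422205 ∈ [0.5, 1.5) → IN Λ
#3 (-3,-17): internal coord -3 + (-17)·τ' = +2.147186; +2.147186 ∉ [0.5, 1.5) → out
#4 (1,0): internal coord 1 + (0)·τ' = +1.000000; +1.000000 ∈ [0.5, 1.5) → IN Λ
#5 (-1,-9): internal coord -1 + (-9)·τ' = +1.724981; +1.724981 ∉ [0.5, 1.5) → out
#6 (0,13): internal coord 0 + (13)·τ' = -3.936083; -3.936083 ∉ [0.5, 1.5) → out
#7 (13,14): internal coord 13 + (14)·τ' = +8.761141; +8.761141 ∉ [0.5, 1.5) → out
#8 (-3,-11): internal coord -3 + (-11)·τ' = +0.330532; +0.330532 ∉ [0.5, 1.5) → out
#9 (7,19): internal coord 7 + (19)·τ' = +1.247263; +1.247263 ∈ [0.5, 1.5) → IN Λ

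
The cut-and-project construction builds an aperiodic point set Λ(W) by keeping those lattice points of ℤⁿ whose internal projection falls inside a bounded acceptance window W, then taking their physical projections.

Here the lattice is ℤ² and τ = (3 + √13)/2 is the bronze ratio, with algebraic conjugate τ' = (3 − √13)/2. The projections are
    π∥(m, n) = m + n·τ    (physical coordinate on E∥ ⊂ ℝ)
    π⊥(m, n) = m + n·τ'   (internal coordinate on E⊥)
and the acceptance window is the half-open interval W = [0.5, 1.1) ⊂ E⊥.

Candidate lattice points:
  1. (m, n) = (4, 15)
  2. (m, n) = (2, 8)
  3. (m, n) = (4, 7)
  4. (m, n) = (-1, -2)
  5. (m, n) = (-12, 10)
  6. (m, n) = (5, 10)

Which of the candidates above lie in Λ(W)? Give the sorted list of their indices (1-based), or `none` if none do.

τ' = (3−√13)/2 ≈ -0.30278.
[1] lift (4,15): star map gives -0.54163; window check 0.5 ≤ -0.54163 < 1.1 is false → out
[2] lift (2,8): star map gives -0.42221; window check 0.5 ≤ -0.42221 < 1.1 is false → out
[3] lift (4,7): star map gives 1.88057; window check 0.5 ≤ 1.88057 < 1.1 is false → out
[4] lift (-1,-2): star map gives -0.39445; window check 0.5 ≤ -0.39445 < 1.1 is false → out
[5] lift (-12,10): star map gives -15.02776; window check 0.5 ≤ -15.02776 < 1.1 is false → out
[6] lift (5,10): star map gives 1.97224; window check 0.5 ≤ 1.97224 < 1.1 is false → out

none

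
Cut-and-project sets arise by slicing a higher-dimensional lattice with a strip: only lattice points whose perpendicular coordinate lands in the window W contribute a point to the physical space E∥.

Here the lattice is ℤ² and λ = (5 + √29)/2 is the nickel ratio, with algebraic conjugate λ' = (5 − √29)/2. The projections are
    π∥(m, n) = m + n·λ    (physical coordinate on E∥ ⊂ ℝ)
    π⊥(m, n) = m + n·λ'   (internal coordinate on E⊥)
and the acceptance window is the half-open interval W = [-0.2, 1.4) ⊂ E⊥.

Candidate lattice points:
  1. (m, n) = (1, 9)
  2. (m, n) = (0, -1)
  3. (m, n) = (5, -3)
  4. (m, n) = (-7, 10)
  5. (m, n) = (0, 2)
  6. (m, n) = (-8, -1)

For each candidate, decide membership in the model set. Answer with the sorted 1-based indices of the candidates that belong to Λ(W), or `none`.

2

λ' = (5−√29)/2 ≈ -0.1926.
candidate 1: (m,n)=(1,9) → π∥ = 1+9·λ ≈ 47.7332, π⊥ = 1+9·λ' ≈ -0.7332 ∉ [-0.2, 1.4) ⇒ out
candidate 2: (m,n)=(0,-1) → π∥ = 0-1·λ ≈ -5.1926, π⊥ = 0-1·λ' ≈ 0.1926 ∈ [-0.2, 1.4) ⇒ IN Λ
candidate 3: (m,n)=(5,-3) → π∥ = 5-3·λ ≈ -10.5777, π⊥ = 5-3·λ' ≈ 5.5777 ∉ [-0.2, 1.4) ⇒ out
candidate 4: (m,n)=(-7,10) → π∥ = -7+10·λ ≈ 44.9258, π⊥ = -7+10·λ' ≈ -8.9258 ∉ [-0.2, 1.4) ⇒ out
candidate 5: (m,n)=(0,2) → π∥ = 0+2·λ ≈ 10.3852, π⊥ = 0+2·λ' ≈ -0.3852 ∉ [-0.2, 1.4) ⇒ out
candidate 6: (m,n)=(-8,-1) → π∥ = -8-1·λ ≈ -13.1926, π⊥ = -8-1·λ' ≈ -7.8074 ∉ [-0.2, 1.4) ⇒ out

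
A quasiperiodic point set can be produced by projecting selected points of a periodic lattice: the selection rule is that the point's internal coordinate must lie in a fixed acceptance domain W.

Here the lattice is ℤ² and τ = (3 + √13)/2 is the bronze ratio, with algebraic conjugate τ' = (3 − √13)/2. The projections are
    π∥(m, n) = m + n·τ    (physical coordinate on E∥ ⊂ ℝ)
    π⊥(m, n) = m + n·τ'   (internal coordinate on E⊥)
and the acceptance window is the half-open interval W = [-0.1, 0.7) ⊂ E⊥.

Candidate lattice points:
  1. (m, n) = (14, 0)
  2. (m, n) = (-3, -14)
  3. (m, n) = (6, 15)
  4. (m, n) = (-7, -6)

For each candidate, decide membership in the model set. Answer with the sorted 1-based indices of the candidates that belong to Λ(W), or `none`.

Numerically τ ≈ 3.3028 and τ' = −1/τ ≈ -0.3028.
[1] lift (14,0): star map gives 14.0000; window check -0.1 ≤ 14.0000 < 0.7 is false → out
[2] lift (-3,-14): star map gives 1.2389; window check -0.1 ≤ 1.2389 < 0.7 is false → out
[3] lift (6,15): star map gives 1.4584; window check -0.1 ≤ 1.4584 < 0.7 is false → out
[4] lift (-7,-6): star map gives -5.1833; window check -0.1 ≤ -5.1833 < 0.7 is false → out

none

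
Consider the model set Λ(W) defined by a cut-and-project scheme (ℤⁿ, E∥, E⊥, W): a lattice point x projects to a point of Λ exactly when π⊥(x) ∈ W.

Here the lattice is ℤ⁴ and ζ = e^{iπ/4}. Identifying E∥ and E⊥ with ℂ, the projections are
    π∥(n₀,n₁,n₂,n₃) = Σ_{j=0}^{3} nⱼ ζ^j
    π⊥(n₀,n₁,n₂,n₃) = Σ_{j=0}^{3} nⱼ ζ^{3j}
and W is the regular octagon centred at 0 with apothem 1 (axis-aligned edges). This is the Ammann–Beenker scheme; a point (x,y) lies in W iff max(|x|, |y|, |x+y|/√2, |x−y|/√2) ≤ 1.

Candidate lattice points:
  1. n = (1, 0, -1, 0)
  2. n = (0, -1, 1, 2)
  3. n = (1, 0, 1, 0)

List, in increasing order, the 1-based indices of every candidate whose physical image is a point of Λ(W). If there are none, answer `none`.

π⊥(n) = n₀ + n₁ζ³ + n₂ζ⁶ + n₃ζ⁹ where ζ = e^{iπ/4}.
#1 (1, 0, -1, 0): internal (1.000000, 1.000000); octagon support 1.414214 vs apothem 1 → ∉ W
#2 (0, -1, 1, 2): internal (2.121320, -0.292893); octagon support 2.121320 vs apothem 1 → ∉ W
#3 (1, 0, 1, 0): internal (1.000000, -1.000000); octagon support 1.414214 vs apothem 1 → ∉ W

none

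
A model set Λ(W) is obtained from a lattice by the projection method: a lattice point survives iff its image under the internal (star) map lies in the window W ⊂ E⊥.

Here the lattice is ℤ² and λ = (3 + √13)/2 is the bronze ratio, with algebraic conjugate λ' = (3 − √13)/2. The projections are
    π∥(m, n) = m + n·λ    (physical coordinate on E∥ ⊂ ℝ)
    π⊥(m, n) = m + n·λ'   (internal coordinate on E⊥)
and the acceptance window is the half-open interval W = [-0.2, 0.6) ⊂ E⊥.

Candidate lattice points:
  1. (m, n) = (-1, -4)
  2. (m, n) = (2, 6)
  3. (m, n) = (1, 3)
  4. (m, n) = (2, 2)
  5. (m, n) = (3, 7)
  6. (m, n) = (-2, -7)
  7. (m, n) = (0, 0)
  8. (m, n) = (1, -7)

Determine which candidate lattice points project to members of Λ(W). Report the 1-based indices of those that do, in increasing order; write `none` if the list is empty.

1, 2, 3, 6, 7

λ' = (3−√13)/2 ≈ -0.302776.
candidate 1: (m,n)=(-1,-4) → π∥ = -1-4·λ ≈ -14.211103, π⊥ = -1-4·λ' ≈ 0.211103 ∈ [-0.2, 0.6) ⇒ IN Λ
candidate 2: (m,n)=(2,6) → π∥ = 2+6·λ ≈ 21.816654, π⊥ = 2+6·λ' ≈ 0.183346 ∈ [-0.2, 0.6) ⇒ IN Λ
candidate 3: (m,n)=(1,3) → π∥ = 1+3·λ ≈ 10.908327, π⊥ = 1+3·λ' ≈ 0.091673 ∈ [-0.2, 0.6) ⇒ IN Λ
candidate 4: (m,n)=(2,2) → π∥ = 2+2·λ ≈ 8.605551, π⊥ = 2+2·λ' ≈ 1.394449 ∉ [-0.2, 0.6) ⇒ out
candidate 5: (m,n)=(3,7) → π∥ = 3+7·λ ≈ 26.119429, π⊥ = 3+7·λ' ≈ 0.880571 ∉ [-0.2, 0.6) ⇒ out
candidate 6: (m,n)=(-2,-7) → π∥ = -2-7·λ ≈ -25.119429, π⊥ = -2-7·λ' ≈ 0.119429 ∈ [-0.2, 0.6) ⇒ IN Λ
candidate 7: (m,n)=(0,0) → π∥ = 0+0·λ ≈ 0.000000, π⊥ = 0+0·λ' ≈ 0.000000 ∈ [-0.2, 0.6) ⇒ IN Λ
candidate 8: (m,n)=(1,-7) → π∥ = 1-7·λ ≈ -22.119429, π⊥ = 1-7·λ' ≈ 3.119429 ∉ [-0.2, 0.6) ⇒ out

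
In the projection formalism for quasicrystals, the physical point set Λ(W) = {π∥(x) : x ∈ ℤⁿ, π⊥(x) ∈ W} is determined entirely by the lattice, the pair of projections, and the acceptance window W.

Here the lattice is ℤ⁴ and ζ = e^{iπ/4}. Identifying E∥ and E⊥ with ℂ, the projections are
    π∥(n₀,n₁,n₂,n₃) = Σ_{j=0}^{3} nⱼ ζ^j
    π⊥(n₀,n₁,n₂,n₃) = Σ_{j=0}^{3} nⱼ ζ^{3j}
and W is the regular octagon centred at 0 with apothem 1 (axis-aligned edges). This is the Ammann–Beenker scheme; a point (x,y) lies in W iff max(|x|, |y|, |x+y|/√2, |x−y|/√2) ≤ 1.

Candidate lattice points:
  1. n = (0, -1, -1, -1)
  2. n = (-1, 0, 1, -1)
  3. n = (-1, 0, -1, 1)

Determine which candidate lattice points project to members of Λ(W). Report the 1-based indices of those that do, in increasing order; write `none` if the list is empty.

1

π⊥(n) = n₀ + n₁ζ³ + n₂ζ⁶ + n₃ζ⁹ where ζ = e^{iπ/4}.
#1 (0, -1, -1, -1): internal (0.000000, -0.414214); octagon support 0.414214 vs apothem 1 → ∈ W
#2 (-1, 0, 1, -1): internal (-1.707107, -1.707107); octagon support 2.414214 vs apothem 1 → ∉ W
#3 (-1, 0, -1, 1): internal (-0.292893, 1.707107); octagon support 1.707107 vs apothem 1 → ∉ W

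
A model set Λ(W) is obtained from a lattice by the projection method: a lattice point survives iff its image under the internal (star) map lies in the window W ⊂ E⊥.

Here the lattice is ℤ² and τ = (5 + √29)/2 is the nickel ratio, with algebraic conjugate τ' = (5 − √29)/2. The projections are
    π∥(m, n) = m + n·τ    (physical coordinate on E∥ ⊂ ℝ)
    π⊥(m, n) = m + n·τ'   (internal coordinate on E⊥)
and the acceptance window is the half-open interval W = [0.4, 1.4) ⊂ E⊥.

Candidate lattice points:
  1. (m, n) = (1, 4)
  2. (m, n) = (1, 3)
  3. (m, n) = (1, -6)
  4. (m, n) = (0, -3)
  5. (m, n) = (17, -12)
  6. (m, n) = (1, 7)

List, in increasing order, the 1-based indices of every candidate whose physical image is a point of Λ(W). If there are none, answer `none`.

2, 4

Numerically τ ≈ 5.192582 and τ' = −1/τ ≈ -0.192582.
candidate 1: (m,n)=(1,4) → π∥ = 1+4·τ ≈ 21.770330, π⊥ = 1+4·τ' ≈ 0.229670 ∉ [0.4, 1.4) ⇒ out
candidate 2: (m,n)=(1,3) → π∥ = 1+3·τ ≈ 16.577747, π⊥ = 1+3·τ' ≈ 0.422253 ∈ [0.4, 1.4) ⇒ IN Λ
candidate 3: (m,n)=(1,-6) → π∥ = 1-6·τ ≈ -30.155494, π⊥ = 1-6·τ' ≈ 2.155494 ∉ [0.4, 1.4) ⇒ out
candidate 4: (m,n)=(0,-3) → π∥ = 0-3·τ ≈ -15.577747, π⊥ = 0-3·τ' ≈ 0.577747 ∈ [0.4, 1.4) ⇒ IN Λ
candidate 5: (m,n)=(17,-12) → π∥ = 17-12·τ ≈ -45.310989, π⊥ = 17-12·τ' ≈ 19.310989 ∉ [0.4, 1.4) ⇒ out
candidate 6: (m,n)=(1,7) → π∥ = 1+7·τ ≈ 37.348077, π⊥ = 1+7·τ' ≈ -0.348077 ∉ [0.4, 1.4) ⇒ out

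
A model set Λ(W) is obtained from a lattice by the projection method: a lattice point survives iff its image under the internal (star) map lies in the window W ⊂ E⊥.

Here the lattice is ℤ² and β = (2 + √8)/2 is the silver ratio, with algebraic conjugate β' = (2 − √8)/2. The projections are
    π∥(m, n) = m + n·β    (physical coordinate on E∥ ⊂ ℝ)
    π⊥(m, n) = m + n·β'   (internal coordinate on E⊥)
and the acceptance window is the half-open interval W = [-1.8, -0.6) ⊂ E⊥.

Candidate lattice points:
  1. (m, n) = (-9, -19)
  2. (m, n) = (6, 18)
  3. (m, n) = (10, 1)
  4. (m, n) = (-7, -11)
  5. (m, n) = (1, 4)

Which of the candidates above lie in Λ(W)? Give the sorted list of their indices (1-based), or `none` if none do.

1, 2, 5

Numerically β ≈ 2.41421 and β' = −1/β ≈ -0.41421.
#1 (-9,-19): internal coord -9 + (-19)·β' = -1.12994; -1.12994 ∈ [-1.8, -0.6) → IN Λ
#2 (6,18): internal coord 6 + (18)·β' = -1.45584; -1.45584 ∈ [-1.8, -0.6) → IN Λ
#3 (10,1): internal coord 10 + (1)·β' = +9.58579; +9.58579 ∉ [-1.8, -0.6) → out
#4 (-7,-11): internal coord -7 + (-11)·β' = -2.44365; -2.44365 ∉ [-1.8, -0.6) → out
#5 (1,4): internal coord 1 + (4)·β' = -0.65685; -0.65685 ∈ [-1.8, -0.6) → IN Λ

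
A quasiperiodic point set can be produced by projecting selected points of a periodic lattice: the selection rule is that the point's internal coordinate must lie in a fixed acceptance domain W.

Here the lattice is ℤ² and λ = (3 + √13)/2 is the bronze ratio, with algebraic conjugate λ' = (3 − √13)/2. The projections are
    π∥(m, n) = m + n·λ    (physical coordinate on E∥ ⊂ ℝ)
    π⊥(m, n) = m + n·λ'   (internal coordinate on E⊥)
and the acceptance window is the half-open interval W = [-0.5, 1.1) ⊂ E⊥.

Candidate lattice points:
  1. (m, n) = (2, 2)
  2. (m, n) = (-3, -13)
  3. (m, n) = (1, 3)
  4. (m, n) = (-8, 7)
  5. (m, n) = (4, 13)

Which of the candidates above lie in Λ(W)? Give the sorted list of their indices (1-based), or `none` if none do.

Numerically λ ≈ 3.3028 and λ' = −1/λ ≈ -0.3028.
[1] lift (2,2): star map gives 1.3944; window check -0.5 ≤ 1.3944 < 1.1 is false → out
[2] lift (-3,-13): star map gives 0.9361; window check -0.5 ≤ 0.9361 < 1.1 is true → IN Λ
[3] lift (1,3): star map gives 0.0917; window check -0.5 ≤ 0.0917 < 1.1 is true → IN Λ
[4] lift (-8,7): star map gives -10.1194; window check -0.5 ≤ -10.1194 < 1.1 is false → out
[5] lift (4,13): star map gives 0.0639; window check -0.5 ≤ 0.0639 < 1.1 is true → IN Λ

2, 3, 5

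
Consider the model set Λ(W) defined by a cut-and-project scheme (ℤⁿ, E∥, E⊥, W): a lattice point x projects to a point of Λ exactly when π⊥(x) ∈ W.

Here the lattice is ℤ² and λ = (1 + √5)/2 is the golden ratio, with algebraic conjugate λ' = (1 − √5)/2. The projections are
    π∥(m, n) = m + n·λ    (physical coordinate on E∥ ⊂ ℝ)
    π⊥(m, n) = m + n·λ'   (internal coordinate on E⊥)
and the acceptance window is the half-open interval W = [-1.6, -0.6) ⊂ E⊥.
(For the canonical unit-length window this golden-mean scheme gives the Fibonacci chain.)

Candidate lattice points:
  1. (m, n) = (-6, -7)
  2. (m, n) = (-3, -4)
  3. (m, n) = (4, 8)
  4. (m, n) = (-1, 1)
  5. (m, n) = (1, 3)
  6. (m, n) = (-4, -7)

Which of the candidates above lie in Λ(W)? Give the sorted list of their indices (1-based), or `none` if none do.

3, 5

Numerically λ ≈ 1.618034 and λ' = −1/λ ≈ -0.618034.
[1] lift (-6,-7): star map gives -1.673762; window check -1.6 ≤ -1.673762 < -0.6 is false → out
[2] lift (-3,-4): star map gives -0.527864; window check -1.6 ≤ -0.527864 < -0.6 is false → out
[3] lift (4,8): star map gives -0.944272; window check -1.6 ≤ -0.944272 < -0.6 is true → IN Λ
[4] lift (-1,1): star map gives -1.618034; window check -1.6 ≤ -1.618034 < -0.6 is false → out
[5] lift (1,3): star map gives -0.854102; window check -1.6 ≤ -0.854102 < -0.6 is true → IN Λ
[6] lift (-4,-7): star map gives 0.326238; window check -1.6 ≤ 0.326238 < -0.6 is false → out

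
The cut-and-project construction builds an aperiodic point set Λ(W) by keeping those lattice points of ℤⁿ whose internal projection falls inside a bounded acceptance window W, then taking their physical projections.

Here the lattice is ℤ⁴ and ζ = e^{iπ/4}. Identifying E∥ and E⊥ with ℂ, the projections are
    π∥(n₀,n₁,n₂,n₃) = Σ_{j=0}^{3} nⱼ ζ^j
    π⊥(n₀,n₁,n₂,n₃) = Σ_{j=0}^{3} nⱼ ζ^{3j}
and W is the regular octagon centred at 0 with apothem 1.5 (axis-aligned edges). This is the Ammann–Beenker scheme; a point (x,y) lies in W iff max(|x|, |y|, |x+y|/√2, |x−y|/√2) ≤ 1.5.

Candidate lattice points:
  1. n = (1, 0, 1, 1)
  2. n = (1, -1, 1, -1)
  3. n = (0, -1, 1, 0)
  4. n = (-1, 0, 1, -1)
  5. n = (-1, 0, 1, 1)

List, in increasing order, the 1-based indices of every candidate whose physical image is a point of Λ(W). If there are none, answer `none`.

5

Internal map: ζ^{3j} for j=0..3 gives (1,0), (−√2/2,√2/2), (0,−1), (√2/2,√2/2).
#1 (1, 0, 1, 1): internal (1.7071, -0.2929); octagon support 1.7071 vs apothem 1.5 → ∉ W
#2 (1, -1, 1, -1): internal (1.0000, -2.4142); octagon support 2.4142 vs apothem 1.5 → ∉ W
#3 (0, -1, 1, 0): internal (0.7071, -1.7071); octagon support 1.7071 vs apothem 1.5 → ∉ W
#4 (-1, 0, 1, -1): internal (-1.7071, -1.7071); octagon support 2.4142 vs apothem 1.5 → ∉ W
#5 (-1, 0, 1, 1): internal (-0.2929, -0.2929); octagon support 0.4142 vs apothem 1.5 → ∈ W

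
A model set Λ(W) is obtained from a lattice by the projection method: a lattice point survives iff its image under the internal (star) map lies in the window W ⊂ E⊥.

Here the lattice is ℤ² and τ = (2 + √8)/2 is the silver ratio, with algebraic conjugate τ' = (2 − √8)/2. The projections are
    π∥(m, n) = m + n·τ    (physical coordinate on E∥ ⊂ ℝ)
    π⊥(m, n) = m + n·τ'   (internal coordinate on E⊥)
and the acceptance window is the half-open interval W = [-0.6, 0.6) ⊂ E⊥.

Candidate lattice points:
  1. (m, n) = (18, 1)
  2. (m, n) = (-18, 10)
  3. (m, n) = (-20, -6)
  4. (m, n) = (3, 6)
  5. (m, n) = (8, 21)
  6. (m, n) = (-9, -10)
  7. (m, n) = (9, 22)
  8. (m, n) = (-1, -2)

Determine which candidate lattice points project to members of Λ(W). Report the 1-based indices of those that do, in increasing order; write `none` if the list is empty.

4, 7, 8

Compute τ' = (2−√8)/2 = -0.4142, so π⊥(m,n) = m -0.4142·n.
#1 (18,1): internal coord 18 + (1)·τ' = +17.5858; +17.5858 ∉ [-0.6, 0.6) → out
#2 (-18,10): internal coord -18 + (10)·τ' = -22.1421; -22.1421 ∉ [-0.6, 0.6) → out
#3 (-20,-6): internal coord -20 + (-6)·τ' = -17.5147; -17.5147 ∉ [-0.6, 0.6) → out
#4 (3,6): internal coord 3 + (6)·τ' = +0.5147; +0.5147 ∈ [-0.6, 0.6) → IN Λ
#5 (8,21): internal coord 8 + (21)·τ' = -0.6985; -0.6985 ∉ [-0.6, 0.6) → out
#6 (-9,-10): internal coord -9 + (-10)·τ' = -4.8579; -4.8579 ∉ [-0.6, 0.6) → out
#7 (9,22): internal coord 9 + (22)·τ' = -0.1127; -0.1127 ∈ [-0.6, 0.6) → IN Λ
#8 (-1,-2): internal coord -1 + (-2)·τ' = -0.1716; -0.1716 ∈ [-0.6, 0.6) → IN Λ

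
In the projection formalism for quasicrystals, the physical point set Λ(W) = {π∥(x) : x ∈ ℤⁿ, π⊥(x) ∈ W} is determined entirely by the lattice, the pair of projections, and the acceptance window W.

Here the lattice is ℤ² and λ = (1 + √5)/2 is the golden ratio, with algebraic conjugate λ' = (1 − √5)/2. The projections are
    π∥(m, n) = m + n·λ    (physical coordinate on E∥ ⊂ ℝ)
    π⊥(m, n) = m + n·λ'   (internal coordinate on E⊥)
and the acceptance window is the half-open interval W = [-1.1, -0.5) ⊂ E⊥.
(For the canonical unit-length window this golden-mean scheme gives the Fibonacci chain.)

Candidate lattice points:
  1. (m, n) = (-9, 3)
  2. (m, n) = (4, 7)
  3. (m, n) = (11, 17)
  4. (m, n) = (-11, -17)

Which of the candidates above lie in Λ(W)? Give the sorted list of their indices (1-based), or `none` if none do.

Compute λ' = (1−√5)/2 = -0.61803, so π⊥(m,n) = m -0.61803·n.
[1] lift (-9,3): star map gives -10.85410; window check -1.1 ≤ -10.85410 < -0.5 is false → out
[2] lift (4,7): star map gives -0.32624; window check -1.1 ≤ -0.32624 < -0.5 is false → out
[3] lift (11,17): star map gives 0.49342; window check -1.1 ≤ 0.49342 < -0.5 is false → out
[4] lift (-11,-17): star map gives -0.49342; window check -1.1 ≤ -0.49342 < -0.5 is false → out

none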